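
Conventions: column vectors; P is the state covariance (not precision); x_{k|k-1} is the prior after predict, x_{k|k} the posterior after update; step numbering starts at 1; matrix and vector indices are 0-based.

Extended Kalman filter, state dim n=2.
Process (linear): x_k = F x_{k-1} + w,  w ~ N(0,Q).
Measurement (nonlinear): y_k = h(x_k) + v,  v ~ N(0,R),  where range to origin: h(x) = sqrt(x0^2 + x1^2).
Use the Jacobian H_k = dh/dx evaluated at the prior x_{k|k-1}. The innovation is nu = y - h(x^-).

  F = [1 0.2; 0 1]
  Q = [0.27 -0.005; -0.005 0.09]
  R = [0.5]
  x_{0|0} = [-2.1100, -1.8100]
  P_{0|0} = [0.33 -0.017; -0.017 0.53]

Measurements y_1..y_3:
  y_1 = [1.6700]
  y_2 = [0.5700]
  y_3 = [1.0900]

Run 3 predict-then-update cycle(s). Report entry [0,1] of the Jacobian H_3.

step 1: x^-=[-2.4720, -1.8100]  P^-=[0.6144 0.0840; 0.0840 0.6200]  H_jac=[-0.8068 -0.5908]  S=[1.1964]  K=[-0.4558; -0.3628]  nu=[-1.3938]  x^+=[-1.8367, -1.3043]  P^+=[0.3658 -0.1138; -0.1138 0.4625]
step 2: x^-=[-2.0976, -1.3043]  P^-=[0.6088 -0.0263; -0.0263 0.5525]  H_jac=[-0.8492 -0.5281]  S=[1.0695]  K=[-0.4704; -0.2519]  nu=[-1.9000]  x^+=[-1.2038, -0.8257]  P^+=[0.3721 -0.1531; -0.1531 0.4847]
step 3: x^-=[-1.3689, -0.8257]  P^-=[0.6003 -0.0611; -0.0611 0.5747]  H_jac=[-0.8563 -0.5165]  S=[1.0394]  K=[-0.4642; -0.2352]  nu=[-0.5087]  x^+=[-1.1328, -0.7061]  P^+=[0.3764 -0.1746; -0.1746 0.5172]

H_jac[0,1] = -0.5165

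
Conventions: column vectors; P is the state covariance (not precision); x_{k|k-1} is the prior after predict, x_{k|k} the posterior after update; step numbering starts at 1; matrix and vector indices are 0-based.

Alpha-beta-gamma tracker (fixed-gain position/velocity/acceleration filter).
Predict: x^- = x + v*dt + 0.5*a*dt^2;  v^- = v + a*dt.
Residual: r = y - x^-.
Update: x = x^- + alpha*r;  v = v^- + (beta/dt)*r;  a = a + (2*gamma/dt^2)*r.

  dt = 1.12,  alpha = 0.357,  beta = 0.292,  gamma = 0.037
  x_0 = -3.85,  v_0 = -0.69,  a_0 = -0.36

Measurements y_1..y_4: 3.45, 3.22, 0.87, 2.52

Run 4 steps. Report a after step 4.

step 1: x_pred=-4.8486  r=8.2986  x^+=-1.8860  v^+=1.0704  a^+=0.1296
step 2: x_pred=-0.6059  r=3.8259  x^+=0.7599  v^+=2.2129  a^+=0.3553
step 3: x_pred=3.4612  r=-2.5912  x^+=2.5362  v^+=1.9353  a^+=0.2024
step 4: x_pred=4.8306  r=-2.3106  x^+=4.0057  v^+=1.5595  a^+=0.0661

a_post = 0.0661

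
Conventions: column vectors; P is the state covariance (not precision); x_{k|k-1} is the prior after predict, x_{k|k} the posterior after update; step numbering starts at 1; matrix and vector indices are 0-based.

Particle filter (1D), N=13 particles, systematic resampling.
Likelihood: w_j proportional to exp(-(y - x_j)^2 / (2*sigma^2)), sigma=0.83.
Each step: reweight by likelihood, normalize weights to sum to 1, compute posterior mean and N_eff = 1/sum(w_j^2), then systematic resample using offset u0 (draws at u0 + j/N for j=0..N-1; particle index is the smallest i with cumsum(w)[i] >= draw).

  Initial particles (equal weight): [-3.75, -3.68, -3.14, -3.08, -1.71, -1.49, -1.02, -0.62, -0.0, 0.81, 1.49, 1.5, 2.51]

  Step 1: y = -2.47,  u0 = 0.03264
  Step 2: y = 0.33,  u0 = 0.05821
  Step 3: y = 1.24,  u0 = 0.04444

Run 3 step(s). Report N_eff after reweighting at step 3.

step 1: w=[0.0845, 0.0959, 0.2003, 0.2118, 0.1824, 0.1382, 0.0603, 0.0231, 0.0033, 0.0001, 0.0000, 0.0000, 0.0000]  mean=-2.5446  Neff=6.3339  idx=[0, 1, 2, 2, 2, 3, 3, 3, 4, 4, 5, 5, 6]
step 2: w=[0.0000, 0.0000, 0.0003, 0.0003, 0.0003, 0.0004, 0.0004, 0.0004, 0.0894, 0.0894, 0.1655, 0.1655, 0.4881]  mean=-1.3033  Neff=3.2361  idx=[8, 9, 10, 10, 11, 11, 12, 12, 12, 12, 12, 12, 12]
step 3: w=[0.0093, 0.0093, 0.0231, 0.0231, 0.0231, 0.0231, 0.1270, 0.1270, 0.1270, 0.1270, 0.1270, 0.1270, 0.1270]  mean=-1.0764  Neff=8.6840  idx=[3, 6, 6, 7, 7, 8, 9, 9, 10, 10, 11, 12, 12]

N_eff = 8.6840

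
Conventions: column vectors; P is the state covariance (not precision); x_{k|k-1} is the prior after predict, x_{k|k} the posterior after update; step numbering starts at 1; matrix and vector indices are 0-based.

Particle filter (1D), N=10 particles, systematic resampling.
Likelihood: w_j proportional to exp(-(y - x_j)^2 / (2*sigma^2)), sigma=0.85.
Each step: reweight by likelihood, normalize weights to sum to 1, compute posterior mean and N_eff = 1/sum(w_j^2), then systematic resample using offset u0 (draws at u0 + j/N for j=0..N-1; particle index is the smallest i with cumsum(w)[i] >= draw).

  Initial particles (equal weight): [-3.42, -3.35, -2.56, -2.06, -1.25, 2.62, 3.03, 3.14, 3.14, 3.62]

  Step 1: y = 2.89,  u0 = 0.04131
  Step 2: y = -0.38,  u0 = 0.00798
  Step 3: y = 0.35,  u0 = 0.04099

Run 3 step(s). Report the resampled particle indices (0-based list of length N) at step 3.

resampled_idx = [0, 1, 2, 2, 3, 4, 5, 6, 7, 7]

step 1: w=[0.0000, 0.0000, 0.0000, 0.0000, 0.0000, 0.2092, 0.2171, 0.2107, 0.2107, 0.1522]  mean=3.0804  Neff=4.9287  idx=[5, 5, 6, 6, 7, 7, 8, 8, 8, 9]
step 2: w=[0.3558, 0.3558, 0.0577, 0.0577, 0.0341, 0.0341, 0.0341, 0.0341, 0.0341, 0.0028]  mean=2.7587  Neff=3.7652  idx=[0, 0, 0, 0, 1, 1, 1, 1, 3, 6]
step 3: w=[0.1189, 0.1189, 0.1189, 0.1189, 0.1189, 0.1189, 0.1189, 0.1189, 0.0292, 0.0193]  mean=2.6420  Neff=8.7410  idx=[0, 1, 2, 2, 3, 4, 5, 6, 7, 7]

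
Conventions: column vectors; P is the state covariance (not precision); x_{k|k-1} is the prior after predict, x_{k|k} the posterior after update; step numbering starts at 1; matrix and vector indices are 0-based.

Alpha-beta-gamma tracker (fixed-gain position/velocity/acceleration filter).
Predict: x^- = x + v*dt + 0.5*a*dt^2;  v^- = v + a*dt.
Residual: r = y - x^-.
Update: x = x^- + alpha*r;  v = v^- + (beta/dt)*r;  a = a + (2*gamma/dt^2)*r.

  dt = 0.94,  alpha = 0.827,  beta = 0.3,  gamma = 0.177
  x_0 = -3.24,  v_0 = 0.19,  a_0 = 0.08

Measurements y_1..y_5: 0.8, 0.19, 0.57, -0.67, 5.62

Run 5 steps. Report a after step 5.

step 1: x_pred=-3.0261  r=3.8261  x^+=0.1381  v^+=1.4863  a^+=1.6128
step 2: x_pred=2.2478  r=-2.0578  x^+=0.5460  v^+=2.3456  a^+=0.7884
step 3: x_pred=3.0992  r=-2.5292  x^+=1.0076  v^+=2.2796  a^+=-0.2248
step 4: x_pred=3.0510  r=-3.7210  x^+=-0.0263  v^+=0.8807  a^+=-1.7156
step 5: x_pred=0.0436  r=5.5764  x^+=4.6553  v^+=1.0477  a^+=0.5185

a_post = 0.5185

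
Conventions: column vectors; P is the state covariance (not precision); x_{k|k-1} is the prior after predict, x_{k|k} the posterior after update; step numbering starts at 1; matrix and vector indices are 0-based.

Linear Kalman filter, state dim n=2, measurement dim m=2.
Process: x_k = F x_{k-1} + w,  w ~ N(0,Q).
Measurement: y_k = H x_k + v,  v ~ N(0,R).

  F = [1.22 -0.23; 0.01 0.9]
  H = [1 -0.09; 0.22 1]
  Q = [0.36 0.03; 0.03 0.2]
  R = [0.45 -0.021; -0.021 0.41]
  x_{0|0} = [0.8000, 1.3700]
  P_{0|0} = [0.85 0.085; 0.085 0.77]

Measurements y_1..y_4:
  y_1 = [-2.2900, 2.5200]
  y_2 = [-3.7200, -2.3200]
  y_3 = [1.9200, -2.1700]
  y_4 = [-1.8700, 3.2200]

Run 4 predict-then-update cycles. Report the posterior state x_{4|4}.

step 1: x^-=[0.6609, 1.2410]  P^-=[1.6182 -0.0259; -0.0259 0.8253]  S=[2.0795 0.2353; 0.2353 1.3022]  K=[0.7663 0.1150; -0.1219 0.6514]  nu=[-2.8392, 1.1336]  x^+=[-1.3843, 2.3255]  P^+=[0.3385 -0.0434; -0.0434 0.2792]
step 2: x^-=[-2.2237, 2.0791]  P^-=[0.9029 -0.0712; -0.0712 0.4254]  S=[1.3692 0.0696; 0.0696 0.8478]  K=[0.6593 0.0962; -0.1050 0.4919]  nu=[-1.3092, -3.9099]  x^+=[-3.4630, 0.2932]  P^+=[0.2912 -0.0385; -0.0385 0.2123]
step 3: x^-=[-4.2923, 0.2292]  P^-=[0.8262 -0.0525; -0.0525 0.3713]  S=[1.2887 0.0758; 0.0758 0.7982]  K=[0.6388 0.1012; -0.0938 0.4596]  nu=[6.2329, -1.4549]  x^+=[-0.4577, -1.0239]  P^+=[0.2823 -0.0340; -0.0340 0.1979]
step 4: x^-=[-0.3228, -0.9261]  P^-=[0.8097 -0.0448; -0.0448 0.3597]  S=[1.2707 0.0808; 0.0808 0.7892]  K=[0.6338 0.1040; -0.0895 0.4525]  nu=[-1.6305, 4.2171]  x^+=[-0.9176, 1.1281]  P^+=[0.2801 -0.0323; -0.0323 0.1945]

x_post = [-0.9176, 1.1281]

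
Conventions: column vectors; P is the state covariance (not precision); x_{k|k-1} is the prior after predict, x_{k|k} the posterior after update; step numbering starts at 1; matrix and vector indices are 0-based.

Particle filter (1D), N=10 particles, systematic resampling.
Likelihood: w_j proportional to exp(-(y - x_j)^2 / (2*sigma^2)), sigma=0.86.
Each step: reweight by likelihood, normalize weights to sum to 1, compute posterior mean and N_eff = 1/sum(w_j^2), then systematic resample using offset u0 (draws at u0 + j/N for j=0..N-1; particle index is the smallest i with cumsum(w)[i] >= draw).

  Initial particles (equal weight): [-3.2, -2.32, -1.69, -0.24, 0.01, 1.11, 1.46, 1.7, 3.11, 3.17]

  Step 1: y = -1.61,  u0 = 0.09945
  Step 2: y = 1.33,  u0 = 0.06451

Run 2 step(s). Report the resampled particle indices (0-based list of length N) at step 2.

resampled_idx = [8, 8, 9, 9, 9, 9, 9, 9, 9, 9]

step 1: w=[0.0771, 0.3029, 0.4241, 0.1198, 0.0722, 0.0029, 0.0007, 0.0003, 0.0000, 0.0000]  mean=-1.6896  Neff=3.3653  idx=[1, 1, 1, 2, 2, 2, 2, 2, 3, 6]
step 2: w=[0.0001, 0.0001, 0.0001, 0.0018, 0.0018, 0.0018, 0.0018, 0.0018, 0.1590, 0.8319]  mean=1.1607  Neff=1.3941  idx=[8, 8, 9, 9, 9, 9, 9, 9, 9, 9]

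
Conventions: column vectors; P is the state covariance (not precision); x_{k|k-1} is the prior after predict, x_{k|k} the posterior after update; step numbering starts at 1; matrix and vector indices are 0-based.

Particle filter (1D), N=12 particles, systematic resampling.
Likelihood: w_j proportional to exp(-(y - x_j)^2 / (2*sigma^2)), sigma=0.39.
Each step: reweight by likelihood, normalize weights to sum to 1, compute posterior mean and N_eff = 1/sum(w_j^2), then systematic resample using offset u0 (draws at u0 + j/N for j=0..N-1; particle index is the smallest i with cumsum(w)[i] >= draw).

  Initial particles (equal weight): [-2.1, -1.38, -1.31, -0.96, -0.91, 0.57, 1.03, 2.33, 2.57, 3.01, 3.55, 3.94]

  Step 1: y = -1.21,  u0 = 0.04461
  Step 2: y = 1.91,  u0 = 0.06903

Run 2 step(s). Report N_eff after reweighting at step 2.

N_eff = 4.3344

step 1: w=[0.0211, 0.2591, 0.2757, 0.2320, 0.2120, 0.0000, 0.0000, 0.0000, 0.0000, 0.0000, 0.0000, 0.0000]  mean=-1.1788  Neff=4.1252  idx=[1, 1, 1, 2, 2, 2, 2, 3, 3, 4, 4, 4]
step 2: w=[0.0000, 0.0000, 0.0000, 0.0001, 0.0001, 0.0001, 0.0001, 0.1037, 0.1037, 0.2641, 0.2641, 0.2641]  mean=-0.9205  Neff=4.3344  idx=[7, 8, 9, 9, 9, 10, 10, 10, 10, 11, 11, 11]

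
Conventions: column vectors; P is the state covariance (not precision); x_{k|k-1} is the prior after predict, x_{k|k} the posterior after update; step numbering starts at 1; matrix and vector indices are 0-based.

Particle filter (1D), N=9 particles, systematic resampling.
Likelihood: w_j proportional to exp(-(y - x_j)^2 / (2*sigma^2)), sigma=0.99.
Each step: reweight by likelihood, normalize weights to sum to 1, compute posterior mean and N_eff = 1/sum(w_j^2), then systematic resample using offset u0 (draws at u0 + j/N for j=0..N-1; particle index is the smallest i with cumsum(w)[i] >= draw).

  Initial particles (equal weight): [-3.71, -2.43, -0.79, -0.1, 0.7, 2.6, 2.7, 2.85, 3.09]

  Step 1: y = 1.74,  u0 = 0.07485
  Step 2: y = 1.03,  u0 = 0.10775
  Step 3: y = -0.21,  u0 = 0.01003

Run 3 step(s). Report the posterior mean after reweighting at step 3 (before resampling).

post_mean = 0.7453

step 1: w=[0.0000, 0.0000, 0.0126, 0.0587, 0.1900, 0.2263, 0.2062, 0.1760, 0.1302]  mean=2.1660  Neff=5.5142  idx=[4, 4, 5, 5, 6, 6, 7, 7, 8]
step 2: w=[0.2761, 0.2761, 0.0830, 0.0830, 0.0703, 0.0703, 0.0539, 0.0539, 0.0335]  mean=1.6084  Neff=5.4640  idx=[0, 0, 1, 1, 2, 3, 4, 6, 8]
step 3: w=[0.2443, 0.2443, 0.2443, 0.2443, 0.0066, 0.0066, 0.0050, 0.0031, 0.0014]  mean=0.7453  Neff=4.1867  idx=[0, 0, 0, 1, 1, 2, 2, 3, 3]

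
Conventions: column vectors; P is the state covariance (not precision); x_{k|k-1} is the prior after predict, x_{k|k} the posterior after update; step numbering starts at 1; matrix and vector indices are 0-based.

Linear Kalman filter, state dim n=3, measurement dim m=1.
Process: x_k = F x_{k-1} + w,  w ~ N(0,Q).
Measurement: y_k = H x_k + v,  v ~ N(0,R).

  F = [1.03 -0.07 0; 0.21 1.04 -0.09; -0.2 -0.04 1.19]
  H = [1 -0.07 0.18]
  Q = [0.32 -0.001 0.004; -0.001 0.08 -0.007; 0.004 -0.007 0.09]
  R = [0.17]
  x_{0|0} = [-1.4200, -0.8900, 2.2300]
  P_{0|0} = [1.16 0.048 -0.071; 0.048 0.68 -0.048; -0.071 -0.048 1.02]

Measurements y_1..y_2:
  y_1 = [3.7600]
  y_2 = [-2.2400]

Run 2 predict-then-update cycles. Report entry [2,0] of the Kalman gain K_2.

step 1: x^-=[-1.4003, -1.4245, 2.9733]  P^-=[1.5471 0.2574 -0.3174; 0.2574 0.9075 -0.2822; -0.3174 -0.2822 1.6210]  S=[1.6308]  K=[0.9025; 0.0877; -0.0036]  nu=[4.5254]  x^+=[2.6841, -1.0275, 2.9571]  P^+=[0.2186 0.1283 -0.3121; 0.1283 0.8950 -0.2817; -0.3121 -0.2817 1.6210]
step 2: x^-=[2.8365, -0.7711, 3.0232]  P^-=[0.5378 0.1438 -0.4011; 0.1438 1.1914 -0.6881; -0.4011 -0.6881 2.5731]  S=[0.6498]  K=[0.7010; -0.0976; 0.1696]  nu=[-5.6747]  x^+=[-1.1415, -0.2171, 2.0606]  P^+=[0.2185 0.1883 -0.4784; 0.1883 1.1852 -0.6773; -0.4784 -0.6773 2.5544]

K[2,0] = 0.1696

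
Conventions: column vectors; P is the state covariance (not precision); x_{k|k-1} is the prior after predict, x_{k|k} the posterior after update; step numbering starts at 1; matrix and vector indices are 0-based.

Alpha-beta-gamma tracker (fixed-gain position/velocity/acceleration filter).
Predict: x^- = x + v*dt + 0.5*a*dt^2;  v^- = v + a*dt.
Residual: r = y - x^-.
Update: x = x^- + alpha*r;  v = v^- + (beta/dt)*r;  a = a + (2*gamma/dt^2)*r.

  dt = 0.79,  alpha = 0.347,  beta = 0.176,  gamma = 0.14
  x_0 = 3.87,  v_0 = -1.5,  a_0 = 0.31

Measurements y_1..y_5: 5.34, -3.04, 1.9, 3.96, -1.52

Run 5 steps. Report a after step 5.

a_post = 0.7313

step 1: x_pred=2.7817  r=2.5583  x^+=3.6695  v^+=-0.6852  a^+=1.4578
step 2: x_pred=3.5831  r=-6.6231  x^+=1.2849  v^+=-1.0091  a^+=-1.5137
step 3: x_pred=0.0154  r=1.8846  x^+=0.6693  v^+=-1.7850  a^+=-0.6681
step 4: x_pred=-0.9493  r=4.9093  x^+=0.7542  v^+=-1.2191  a^+=1.5344
step 5: x_pred=0.2700  r=-1.7900  x^+=-0.3511  v^+=-0.4057  a^+=0.7313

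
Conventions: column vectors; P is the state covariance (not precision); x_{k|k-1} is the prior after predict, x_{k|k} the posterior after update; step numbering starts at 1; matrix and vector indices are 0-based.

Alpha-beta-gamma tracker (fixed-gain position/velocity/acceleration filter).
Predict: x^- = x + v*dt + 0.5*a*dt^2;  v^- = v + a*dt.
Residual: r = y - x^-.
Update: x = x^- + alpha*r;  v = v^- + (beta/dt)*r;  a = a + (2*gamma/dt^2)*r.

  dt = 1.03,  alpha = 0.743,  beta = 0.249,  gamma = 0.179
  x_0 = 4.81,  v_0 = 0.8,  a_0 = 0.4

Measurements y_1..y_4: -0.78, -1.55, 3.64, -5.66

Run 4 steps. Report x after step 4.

step 1: x_pred=5.8462  r=-6.6262  x^+=0.9229  v^+=-0.3899  a^+=-1.8360
step 2: x_pred=-0.4525  r=-1.0975  x^+=-1.2680  v^+=-2.5463  a^+=-2.2063
step 3: x_pred=-5.0609  r=8.7009  x^+=1.4039  v^+=-2.7153  a^+=0.7298
step 4: x_pred=-1.0058  r=-4.6542  x^+=-4.4639  v^+=-3.0888  a^+=-0.8408

x_post = -4.4639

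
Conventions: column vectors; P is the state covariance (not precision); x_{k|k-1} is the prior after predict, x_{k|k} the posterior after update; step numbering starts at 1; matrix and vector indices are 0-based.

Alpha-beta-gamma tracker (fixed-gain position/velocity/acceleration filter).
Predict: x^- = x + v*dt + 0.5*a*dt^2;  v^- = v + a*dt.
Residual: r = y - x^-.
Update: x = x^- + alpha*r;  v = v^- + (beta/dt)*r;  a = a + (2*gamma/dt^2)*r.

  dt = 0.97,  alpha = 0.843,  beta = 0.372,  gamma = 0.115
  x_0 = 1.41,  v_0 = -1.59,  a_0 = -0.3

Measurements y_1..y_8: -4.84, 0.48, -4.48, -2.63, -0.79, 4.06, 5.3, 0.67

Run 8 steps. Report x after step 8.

x_post = 2.3505

step 1: x_pred=-0.2734  r=-4.5666  x^+=-4.1230  v^+=-3.6323  a^+=-1.4163
step 2: x_pred=-8.3127  r=8.7927  x^+=-0.9004  v^+=-1.6341  a^+=0.7331
step 3: x_pred=-2.1406  r=-2.3394  x^+=-4.1127  v^+=-1.8202  a^+=0.1612
step 4: x_pred=-5.8024  r=3.1724  x^+=-3.1281  v^+=-0.4471  a^+=0.9367
step 5: x_pred=-3.1211  r=2.3311  x^+=-1.1560  v^+=1.3555  a^+=1.5065
step 6: x_pred=0.8675  r=3.1925  x^+=3.5588  v^+=4.0411  a^+=2.2869
step 7: x_pred=8.5545  r=-3.2545  x^+=5.8110  v^+=5.0113  a^+=1.4914
step 8: x_pred=11.3735  r=-10.7035  x^+=2.3505  v^+=2.3530  a^+=-1.1251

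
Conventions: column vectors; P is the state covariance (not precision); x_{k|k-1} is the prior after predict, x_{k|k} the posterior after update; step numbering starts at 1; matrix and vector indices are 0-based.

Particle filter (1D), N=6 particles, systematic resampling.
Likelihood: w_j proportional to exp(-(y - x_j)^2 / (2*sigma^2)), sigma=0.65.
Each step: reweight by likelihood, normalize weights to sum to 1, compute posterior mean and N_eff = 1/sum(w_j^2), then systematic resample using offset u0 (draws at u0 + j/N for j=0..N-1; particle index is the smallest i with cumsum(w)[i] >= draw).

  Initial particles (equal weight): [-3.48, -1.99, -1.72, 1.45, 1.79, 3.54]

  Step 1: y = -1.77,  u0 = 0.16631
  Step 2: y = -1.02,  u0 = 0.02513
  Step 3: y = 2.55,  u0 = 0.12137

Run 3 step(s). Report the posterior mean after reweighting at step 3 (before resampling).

step 1: w=[0.0159, 0.4787, 0.5054, 0.0000, 0.0000, 0.0000]  mean=-1.8773  Neff=2.0627  idx=[1, 1, 2, 2, 2, 2]
step 2: w=[0.1134, 0.1134, 0.1933, 0.1933, 0.1933, 0.1933]  mean=-1.7812  Neff=5.7082  idx=[0, 1, 2, 3, 4, 5]
step 3: w=[0.0145, 0.0145, 0.2427, 0.2427, 0.2427, 0.2427]  mean=-1.7279  Neff=4.2356  idx=[2, 3, 3, 4, 5, 5]

post_mean = -1.7279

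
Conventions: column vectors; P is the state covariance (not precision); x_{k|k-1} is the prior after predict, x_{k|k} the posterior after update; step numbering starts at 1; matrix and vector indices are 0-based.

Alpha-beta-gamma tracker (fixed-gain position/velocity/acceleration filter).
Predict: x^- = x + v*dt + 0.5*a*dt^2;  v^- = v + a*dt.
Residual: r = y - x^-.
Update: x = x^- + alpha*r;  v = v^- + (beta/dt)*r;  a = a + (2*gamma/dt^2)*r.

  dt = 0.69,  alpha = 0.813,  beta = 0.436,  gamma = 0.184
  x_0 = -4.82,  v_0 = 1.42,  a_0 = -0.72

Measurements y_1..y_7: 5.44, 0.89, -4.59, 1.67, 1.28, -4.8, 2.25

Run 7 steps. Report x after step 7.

step 1: x_pred=-4.0116  r=9.4516  x^+=3.6726  v^+=6.8955  a^+=6.5856
step 2: x_pred=9.9982  r=-9.1082  x^+=2.5932  v^+=5.6843  a^+=-0.4545
step 3: x_pred=6.4072  r=-10.9972  x^+=-2.5335  v^+=-1.5783  a^+=-8.9548
step 4: x_pred=-5.7542  r=7.4242  x^+=0.2817  v^+=-3.0658  a^+=-3.2162
step 5: x_pred=-2.5994  r=3.8794  x^+=0.5546  v^+=-2.8337  a^+=-0.2177
step 6: x_pred=-1.4525  r=-3.3475  x^+=-4.1740  v^+=-5.0991  a^+=-2.8051
step 7: x_pred=-8.3602  r=10.6102  x^+=0.2659  v^+=-0.3302  a^+=5.3960

x_post = 0.2659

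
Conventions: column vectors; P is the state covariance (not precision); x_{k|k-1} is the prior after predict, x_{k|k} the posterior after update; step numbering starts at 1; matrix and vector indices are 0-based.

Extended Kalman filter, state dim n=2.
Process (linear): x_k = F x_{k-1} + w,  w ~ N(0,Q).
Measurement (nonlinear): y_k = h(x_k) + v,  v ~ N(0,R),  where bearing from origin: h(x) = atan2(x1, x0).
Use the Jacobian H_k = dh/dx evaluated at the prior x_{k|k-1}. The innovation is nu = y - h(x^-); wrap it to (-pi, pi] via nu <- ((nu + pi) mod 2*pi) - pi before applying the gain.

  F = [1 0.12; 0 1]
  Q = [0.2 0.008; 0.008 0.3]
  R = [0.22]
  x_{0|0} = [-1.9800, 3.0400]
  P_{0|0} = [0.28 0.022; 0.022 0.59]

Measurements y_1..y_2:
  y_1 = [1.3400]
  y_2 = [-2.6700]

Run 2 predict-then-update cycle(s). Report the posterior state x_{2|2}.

step 1: x^-=[-1.6152, 3.0400]  P^-=[0.4938 0.1008; 0.1008 0.8900]  H_jac=[-0.2565 -0.1363]  S=[0.2761]  K=[-0.5086; -0.5331]  nu=[-0.7192]  x^+=[-1.2494, 3.4234]  P^+=[0.4224 0.0260; 0.0260 0.8116]
step 2: x^-=[-0.8386, 3.4234]  P^-=[0.6403 0.1313; 0.1313 1.1116]  H_jac=[-0.2756 -0.0675]  S=[0.2786]  K=[-0.6652; -0.3993]  nu=[1.8021]  x^+=[-2.0374, 2.7038]  P^+=[0.5170 0.0573; 0.0573 1.0671]

x_post = [-2.0374, 2.7038]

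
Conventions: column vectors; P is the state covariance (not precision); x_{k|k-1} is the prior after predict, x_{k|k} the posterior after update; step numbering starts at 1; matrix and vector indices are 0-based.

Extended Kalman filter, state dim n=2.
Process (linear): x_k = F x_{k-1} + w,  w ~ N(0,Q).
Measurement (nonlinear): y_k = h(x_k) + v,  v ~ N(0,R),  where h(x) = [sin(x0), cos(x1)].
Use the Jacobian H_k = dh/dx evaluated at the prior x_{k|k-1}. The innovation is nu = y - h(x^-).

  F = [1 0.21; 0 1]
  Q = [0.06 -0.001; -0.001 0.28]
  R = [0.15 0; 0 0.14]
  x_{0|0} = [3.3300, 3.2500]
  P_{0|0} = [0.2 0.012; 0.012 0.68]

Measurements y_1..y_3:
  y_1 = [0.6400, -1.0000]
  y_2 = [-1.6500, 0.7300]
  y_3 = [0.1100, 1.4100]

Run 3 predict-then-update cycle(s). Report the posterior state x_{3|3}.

x_post = [3.8306, 0.0614]

step 1: x^-=[4.0125, 3.2500]  P^-=[0.2950 0.1538; 0.1538 0.9600]  H_jac=[-0.6441 0.0000; 0.0000 0.1082]  S=[0.2724 -0.0107; -0.0107 0.1512]  K=[-0.6952 0.0608; -0.3376 0.6629]  nu=[1.4049, -0.0059]  x^+=[3.0354, 2.7718]  P^+=[0.1619 0.0786; 0.0786 0.8577]
step 2: x^-=[3.6175, 2.7718]  P^-=[0.2927 0.2577; 0.2577 1.1377]  H_jac=[-0.8889 0.0000; 0.0000 -0.3614]  S=[0.3813 0.0828; 0.0828 0.2886]  K=[-0.6530 -0.1354; -0.3108 -1.3355]  nu=[-1.1919, 1.6624]  x^+=[4.1707, 0.9221]  P^+=[0.1102 0.0525; 0.0525 0.5174]
step 3: x^-=[4.3644, 0.9221]  P^-=[0.2150 0.1601; 0.1601 0.7974]  H_jac=[-0.3410 0.0000; 0.0000 -0.7969]  S=[0.1750 0.0435; 0.0435 0.6463]  K=[-0.3763 -0.1721; -0.0687 -0.9785]  nu=[1.0500, 0.8058]  x^+=[3.8306, 0.0614]  P^+=[0.1655 0.0302; 0.0302 0.1719]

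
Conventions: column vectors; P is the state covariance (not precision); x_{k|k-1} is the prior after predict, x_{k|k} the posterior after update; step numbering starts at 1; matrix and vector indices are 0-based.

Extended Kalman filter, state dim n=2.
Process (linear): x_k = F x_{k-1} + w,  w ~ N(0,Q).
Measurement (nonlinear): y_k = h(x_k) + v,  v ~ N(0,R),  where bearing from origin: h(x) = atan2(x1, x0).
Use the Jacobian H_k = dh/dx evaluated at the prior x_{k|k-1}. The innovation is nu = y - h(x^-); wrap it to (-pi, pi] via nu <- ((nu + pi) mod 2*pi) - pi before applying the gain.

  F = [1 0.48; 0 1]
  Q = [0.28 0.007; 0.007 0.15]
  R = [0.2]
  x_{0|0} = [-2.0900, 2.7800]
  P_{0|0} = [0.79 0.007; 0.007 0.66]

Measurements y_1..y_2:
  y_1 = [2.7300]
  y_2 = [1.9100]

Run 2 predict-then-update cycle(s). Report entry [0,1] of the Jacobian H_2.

step 1: x^-=[-0.7556, 2.7800]  P^-=[1.2288 0.3308; 0.3308 0.8100]  H_jac=[-0.3350 -0.0910]  S=[0.3648]  K=[-1.2110; -0.5060]  nu=[0.8938]  x^+=[-1.8380, 2.3278]  P^+=[0.6939 0.1073; 0.1073 0.7166]
step 2: x^-=[-0.7207, 2.3278]  P^-=[1.2420 0.4583; 0.4583 0.8666]  H_jac=[-0.3920 -0.1214]  S=[0.4472]  K=[-1.2130; -0.6369]  nu=[0.0390]  x^+=[-0.7679, 2.3030]  P^+=[0.5839 0.1128; 0.1128 0.6852]

H_jac[0,1] = -0.1214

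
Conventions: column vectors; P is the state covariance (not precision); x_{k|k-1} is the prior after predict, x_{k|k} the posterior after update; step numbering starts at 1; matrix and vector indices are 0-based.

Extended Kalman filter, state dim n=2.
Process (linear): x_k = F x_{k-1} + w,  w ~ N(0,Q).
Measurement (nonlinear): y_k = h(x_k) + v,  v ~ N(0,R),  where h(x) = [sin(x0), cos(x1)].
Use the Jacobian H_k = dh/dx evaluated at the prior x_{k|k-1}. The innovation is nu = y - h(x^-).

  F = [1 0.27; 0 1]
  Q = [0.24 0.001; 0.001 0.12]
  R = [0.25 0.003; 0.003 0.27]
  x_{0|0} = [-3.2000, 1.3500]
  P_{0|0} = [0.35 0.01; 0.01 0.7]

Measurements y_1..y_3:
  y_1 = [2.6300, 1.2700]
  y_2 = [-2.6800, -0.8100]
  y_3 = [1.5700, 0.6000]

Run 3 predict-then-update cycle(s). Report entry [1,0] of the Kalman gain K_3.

step 1: x^-=[-2.8355, 1.3500]  P^-=[0.6464 0.2000; 0.2000 0.8200]  H_jac=[-0.9535 0.0000; 0.0000 -0.9757]  S=[0.8377 0.1891; 0.1891 1.0507]  K=[-0.7232 -0.0556; -0.0581 -0.7510]  nu=[2.9313, 1.0510]  x^+=[-5.0139, 0.3902]  P^+=[0.1898 0.0176; 0.0176 0.2080]
step 2: x^-=[-4.9086, 0.3902]  P^-=[0.4545 0.0748; 0.0748 0.3280]  H_jac=[0.1949 0.0000; 0.0000 -0.3804]  S=[0.2673 -0.0025; -0.0025 0.3175]  K=[0.3306 -0.0869; 0.0508 -0.3926]  nu=[-3.6608, -1.7348]  x^+=[-5.9682, 0.8855]  P^+=[0.4227 0.0591; 0.0591 0.2783]
step 3: x^-=[-5.7291, 0.8855]  P^-=[0.7149 0.1352; 0.1352 0.3983]  H_jac=[0.8504 0.0000; 0.0000 -0.7742]  S=[0.7670 -0.0860; -0.0860 0.5087]  K=[0.7844 -0.0731; 0.0835 -0.5920]  nu=[1.0438, -0.0329]  x^+=[-4.9079, 0.9921]  P^+=[0.2304 0.0225; 0.0225 0.2061]

K[1,0] = 0.0835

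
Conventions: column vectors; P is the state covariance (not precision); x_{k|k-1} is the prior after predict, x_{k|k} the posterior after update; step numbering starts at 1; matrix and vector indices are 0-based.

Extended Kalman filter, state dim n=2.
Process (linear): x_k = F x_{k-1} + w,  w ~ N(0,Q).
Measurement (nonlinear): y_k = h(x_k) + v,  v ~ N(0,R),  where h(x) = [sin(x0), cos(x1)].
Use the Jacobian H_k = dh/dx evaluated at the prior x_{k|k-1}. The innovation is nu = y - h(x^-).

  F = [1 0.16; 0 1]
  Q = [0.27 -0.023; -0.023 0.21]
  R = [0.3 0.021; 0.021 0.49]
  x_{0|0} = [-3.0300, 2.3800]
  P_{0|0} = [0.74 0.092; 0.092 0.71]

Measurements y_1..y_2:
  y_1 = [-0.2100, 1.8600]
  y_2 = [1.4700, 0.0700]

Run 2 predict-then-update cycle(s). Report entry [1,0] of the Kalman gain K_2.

K[1,0] = -0.0584

step 1: x^-=[-2.6492, 2.3800]  P^-=[1.0576 0.1826; 0.1826 0.9200]  H_jac=[-0.8812 0.0000; 0.0000 -0.6901]  S=[1.1213 0.1320; 0.1320 0.9281]  K=[-0.8291 -0.0178; -0.0640 -0.6749]  nu=[0.2627, 2.5837]  x^+=[-2.9131, 0.6193]  P^+=[0.2827 0.0379; 0.0379 0.4812]
step 2: x^-=[-2.8140, 0.6193]  P^-=[0.5771 0.0919; 0.0919 0.6912]  H_jac=[-0.9468 0.0000; 0.0000 -0.5805]  S=[0.8174 0.0715; 0.0715 0.7229]  K=[-0.6678 -0.0077; -0.0584 -0.5492]  nu=[1.7918, -0.7443]  x^+=[-4.0049, 0.9235]  P^+=[0.2118 0.0307; 0.0307 0.4657]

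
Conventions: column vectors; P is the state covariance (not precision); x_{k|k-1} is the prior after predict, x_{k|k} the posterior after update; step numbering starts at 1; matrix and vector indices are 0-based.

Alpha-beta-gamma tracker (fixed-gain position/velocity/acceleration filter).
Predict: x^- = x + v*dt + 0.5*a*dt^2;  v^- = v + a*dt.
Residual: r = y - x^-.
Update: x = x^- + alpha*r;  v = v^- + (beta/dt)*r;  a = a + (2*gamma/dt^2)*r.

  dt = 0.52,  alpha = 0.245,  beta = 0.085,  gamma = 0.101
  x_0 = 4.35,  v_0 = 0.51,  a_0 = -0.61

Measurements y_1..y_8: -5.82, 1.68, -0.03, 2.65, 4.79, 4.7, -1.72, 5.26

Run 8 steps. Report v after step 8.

v_post = 25.0817

step 1: x_pred=4.5327  r=-10.3527  x^+=1.9963  v^+=-1.4995  a^+=-8.3439
step 2: x_pred=0.0885  r=1.5915  x^+=0.4784  v^+=-5.5782  a^+=-7.1550
step 3: x_pred=-3.3896  r=3.3596  x^+=-2.5665  v^+=-8.7496  a^+=-4.6452
step 4: x_pred=-7.7443  r=10.3943  x^+=-5.1977  v^+=-9.4660  a^+=3.1197
step 5: x_pred=-9.6983  r=14.4883  x^+=-6.1486  v^+=-5.4755  a^+=13.9431
step 6: x_pred=-7.1108  r=11.8108  x^+=-4.2171  v^+=3.7055  a^+=22.7662
step 7: x_pred=0.7877  r=-2.5077  x^+=0.1733  v^+=15.1340  a^+=20.8929
step 8: x_pred=10.8677  r=-5.6077  x^+=9.4938  v^+=25.0817  a^+=16.7037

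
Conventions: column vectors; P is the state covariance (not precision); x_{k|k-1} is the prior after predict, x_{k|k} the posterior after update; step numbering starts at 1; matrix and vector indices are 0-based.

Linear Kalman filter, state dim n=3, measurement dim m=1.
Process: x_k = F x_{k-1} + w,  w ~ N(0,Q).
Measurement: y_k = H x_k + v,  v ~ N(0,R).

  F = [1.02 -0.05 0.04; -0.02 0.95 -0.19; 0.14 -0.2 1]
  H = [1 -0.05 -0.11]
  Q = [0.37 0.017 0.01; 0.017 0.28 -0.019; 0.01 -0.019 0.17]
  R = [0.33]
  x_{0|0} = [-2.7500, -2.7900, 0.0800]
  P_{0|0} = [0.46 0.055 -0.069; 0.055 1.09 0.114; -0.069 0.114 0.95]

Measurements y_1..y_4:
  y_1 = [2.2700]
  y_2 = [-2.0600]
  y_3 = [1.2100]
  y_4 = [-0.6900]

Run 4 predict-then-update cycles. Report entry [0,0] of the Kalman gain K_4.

step 1: x^-=[-2.6623, -2.6107, 0.2530]  P^-=[0.8411 0.0208 0.0356; 0.0208 1.2544 -0.2845; 0.0356 -0.2845 1.1046]  S=[1.1746]  K=[0.7119; -0.0090; -0.0610]  nu=[4.8296]  x^+=[0.7758, -2.6543, -0.0417]  P^+=[0.2459 0.0284 0.0866; 0.0284 1.2543 -0.2852; 0.0866 -0.2852 1.1002]
step 2: x^-=[0.9224, -2.5292, 0.5978]  P^-=[0.6360 -0.0588 0.2011; -0.0588 1.5544 -0.7489; 0.2011 -0.7489 1.4620]  S=[0.9410]  K=[0.6555; -0.0576; 0.0826]  nu=[-3.0431]  x^+=[-1.0724, -2.3540, 0.3465]  P^+=[0.2317 -0.0233 0.1501; -0.0233 1.5513 -0.7445; 0.1501 -0.7445 1.4555]
step 3: x^-=[-0.9623, -2.2807, 0.6672]  P^-=[0.6348 -0.1597 0.3189; -0.1597 2.0034 -1.3367; 0.3189 -1.3367 2.0333]  S=[0.9256]  K=[0.6566; -0.1219; 0.1751]  nu=[2.1316]  x^+=[0.4374, -2.5405, 1.0404]  P^+=[0.2358 -0.0856 0.2125; -0.0856 1.9897 -1.3169; 0.2125 -1.3169 2.0049]
step 4: x^-=[0.6148, -2.6199, 1.6098]  P^-=[0.6548 -0.2845 0.4561; -0.2845 2.6284 -2.1014; 0.4561 -2.1014 2.8502]  S=[0.9309]  K=[0.6648; -0.1985; 0.2661]  nu=[-1.2587]  x^+=[-0.2220, -2.3701, 1.2749]  P^+=[0.2434 -0.1617 0.2915; -0.1617 2.5918 -2.0522; 0.2915 -2.0522 2.7843]

K[0,0] = 0.6648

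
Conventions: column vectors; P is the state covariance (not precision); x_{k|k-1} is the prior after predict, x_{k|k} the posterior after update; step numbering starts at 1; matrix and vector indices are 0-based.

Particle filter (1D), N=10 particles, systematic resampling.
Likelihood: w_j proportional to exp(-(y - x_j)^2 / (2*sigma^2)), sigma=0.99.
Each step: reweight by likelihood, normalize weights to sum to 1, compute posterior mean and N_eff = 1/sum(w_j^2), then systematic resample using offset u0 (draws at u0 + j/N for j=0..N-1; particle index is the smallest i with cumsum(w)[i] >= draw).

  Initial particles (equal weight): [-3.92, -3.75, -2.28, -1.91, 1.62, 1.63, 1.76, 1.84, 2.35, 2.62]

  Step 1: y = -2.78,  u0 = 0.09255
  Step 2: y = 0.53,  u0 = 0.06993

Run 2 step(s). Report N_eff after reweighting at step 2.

N_eff = 4.9728

step 1: w=[0.1913, 0.2297, 0.3267, 0.2523, 0.0000, 0.0000, 0.0000, 0.0000, 0.0000, 0.0000]  mean=-2.8377  Neff=3.8502  idx=[0, 1, 1, 1, 2, 2, 2, 3, 3, 3]
step 2: w=[0.0002, 0.0004, 0.0004, 0.0004, 0.0901, 0.0901, 0.0901, 0.2427, 0.2427, 0.2427]  mean=-2.0129  Neff=4.9728  idx=[4, 5, 6, 7, 7, 8, 8, 9, 9, 9]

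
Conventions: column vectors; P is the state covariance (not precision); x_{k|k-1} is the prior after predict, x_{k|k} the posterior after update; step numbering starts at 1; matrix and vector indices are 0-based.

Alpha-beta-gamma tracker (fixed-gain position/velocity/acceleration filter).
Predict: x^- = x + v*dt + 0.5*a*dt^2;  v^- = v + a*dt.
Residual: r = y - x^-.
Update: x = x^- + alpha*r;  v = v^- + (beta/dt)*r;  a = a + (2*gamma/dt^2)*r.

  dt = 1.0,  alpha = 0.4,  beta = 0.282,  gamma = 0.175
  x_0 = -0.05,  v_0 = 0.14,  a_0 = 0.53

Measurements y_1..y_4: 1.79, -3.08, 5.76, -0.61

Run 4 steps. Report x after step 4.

x_post = 2.2290

step 1: x_pred=0.3550  r=1.4350  x^+=0.9290  v^+=1.0747  a^+=1.0322
step 2: x_pred=2.5198  r=-5.5998  x^+=0.2799  v^+=0.5278  a^+=-0.9277
step 3: x_pred=0.3438  r=5.4162  x^+=2.5103  v^+=1.1275  a^+=0.9680
step 4: x_pred=4.1217  r=-4.7317  x^+=2.2290  v^+=0.7611  a^+=-0.6881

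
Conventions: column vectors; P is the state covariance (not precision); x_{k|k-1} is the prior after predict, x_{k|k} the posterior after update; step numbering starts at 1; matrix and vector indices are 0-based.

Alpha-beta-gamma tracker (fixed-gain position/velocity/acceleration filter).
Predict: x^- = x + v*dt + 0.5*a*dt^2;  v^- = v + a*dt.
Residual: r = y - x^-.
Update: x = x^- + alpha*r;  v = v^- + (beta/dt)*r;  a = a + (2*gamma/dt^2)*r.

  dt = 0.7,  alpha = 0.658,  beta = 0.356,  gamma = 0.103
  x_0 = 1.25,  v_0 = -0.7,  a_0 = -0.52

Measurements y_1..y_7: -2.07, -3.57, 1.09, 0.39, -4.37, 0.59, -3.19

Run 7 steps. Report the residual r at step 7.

step 1: x_pred=0.6326  r=-2.7026  x^+=-1.1457  v^+=-2.4385  a^+=-1.6562
step 2: x_pred=-3.2584  r=-0.3116  x^+=-3.4634  v^+=-3.7563  a^+=-1.7872
step 3: x_pred=-6.5307  r=7.6207  x^+=-1.5163  v^+=-1.1316  a^+=1.4166
step 4: x_pred=-1.9614  r=2.3514  x^+=-0.4142  v^+=1.0558  a^+=2.4051
step 5: x_pred=0.9142  r=-5.2842  x^+=-2.5628  v^+=0.0520  a^+=0.1836
step 6: x_pred=-2.4814  r=3.0714  x^+=-0.4604  v^+=1.7426  a^+=1.4749
step 7: x_pred=1.1207  r=-4.3107  x^+=-1.7157  v^+=0.5827  a^+=-0.3374

resid = -4.3107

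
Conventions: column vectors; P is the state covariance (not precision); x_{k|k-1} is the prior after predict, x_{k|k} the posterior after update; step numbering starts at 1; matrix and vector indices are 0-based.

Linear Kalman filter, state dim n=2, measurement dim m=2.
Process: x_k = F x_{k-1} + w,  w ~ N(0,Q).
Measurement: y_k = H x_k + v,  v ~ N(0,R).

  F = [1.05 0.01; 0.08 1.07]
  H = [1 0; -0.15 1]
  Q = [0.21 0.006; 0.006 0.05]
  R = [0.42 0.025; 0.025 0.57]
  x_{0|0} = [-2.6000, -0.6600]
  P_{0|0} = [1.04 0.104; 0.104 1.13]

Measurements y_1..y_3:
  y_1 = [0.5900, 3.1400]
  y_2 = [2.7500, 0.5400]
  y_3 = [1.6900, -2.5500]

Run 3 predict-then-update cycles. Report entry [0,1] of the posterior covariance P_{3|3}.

P_post[0,1] = 0.0421

step 1: x^-=[-2.7366, -0.9142]  P^-=[1.3589 0.2224; 0.2224 1.3682]  S=[1.7789 0.0435; 0.0435 1.9021]  K=[0.7641 -0.0077; 0.1079 0.6993]  nu=[3.3266, 3.6437]  x^+=[-0.2230, 1.9928]  P^+=[0.3207 0.0628; 0.0628 0.4107]
step 2: x^-=[-0.2142, 2.1145]  P^-=[0.5650 0.1079; 0.1079 0.5330]  S=[0.9850 0.0482; 0.0482 1.0834]  K=[0.5738 -0.0041; 0.0864 0.4732]  nu=[2.9642, -1.6066]  x^+=[1.4932, 1.6104]  P^+=[0.2409 0.0481; 0.0481 0.2791]
step 3: x^-=[1.5840, 1.8426]  P^-=[0.4766 0.0833; 0.0833 0.3794]  S=[0.8966 0.0368; 0.0368 0.9351]  K=[0.5319 -0.0083; 0.0769 0.3893]  nu=[0.1060, -4.1550]  x^+=[1.6748, 0.2332]  P^+=[0.2232 0.0421; 0.0421 0.2301]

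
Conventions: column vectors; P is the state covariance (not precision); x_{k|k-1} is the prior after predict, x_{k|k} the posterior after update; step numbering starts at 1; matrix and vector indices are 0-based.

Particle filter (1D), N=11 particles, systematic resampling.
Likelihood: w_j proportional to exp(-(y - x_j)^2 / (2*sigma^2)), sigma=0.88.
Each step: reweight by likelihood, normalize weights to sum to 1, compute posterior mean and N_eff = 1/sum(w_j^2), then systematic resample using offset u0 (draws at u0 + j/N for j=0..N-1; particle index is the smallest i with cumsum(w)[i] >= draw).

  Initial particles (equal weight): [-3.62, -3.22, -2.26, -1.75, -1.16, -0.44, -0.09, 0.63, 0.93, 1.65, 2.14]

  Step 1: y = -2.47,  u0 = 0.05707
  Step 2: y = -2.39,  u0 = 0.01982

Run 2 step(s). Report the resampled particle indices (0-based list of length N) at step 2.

step 1: w=[0.1315, 0.2148, 0.3002, 0.2210, 0.1020, 0.0216, 0.0080, 0.0006, 0.0002, 0.0000, 0.0000]  mean=-2.3612  Neff=4.6864  idx=[0, 1, 1, 1, 2, 2, 2, 3, 3, 4, 4]
step 2: w=[0.0498, 0.0848, 0.0848, 0.0848, 0.1309, 0.1309, 0.1309, 0.1016, 0.1016, 0.0498, 0.0498]  mean=-2.3588  Neff=9.8899  idx=[0, 1, 2, 3, 4, 5, 5, 6, 7, 8, 9]

resampled_idx = [0, 1, 2, 3, 4, 5, 5, 6, 7, 8, 9]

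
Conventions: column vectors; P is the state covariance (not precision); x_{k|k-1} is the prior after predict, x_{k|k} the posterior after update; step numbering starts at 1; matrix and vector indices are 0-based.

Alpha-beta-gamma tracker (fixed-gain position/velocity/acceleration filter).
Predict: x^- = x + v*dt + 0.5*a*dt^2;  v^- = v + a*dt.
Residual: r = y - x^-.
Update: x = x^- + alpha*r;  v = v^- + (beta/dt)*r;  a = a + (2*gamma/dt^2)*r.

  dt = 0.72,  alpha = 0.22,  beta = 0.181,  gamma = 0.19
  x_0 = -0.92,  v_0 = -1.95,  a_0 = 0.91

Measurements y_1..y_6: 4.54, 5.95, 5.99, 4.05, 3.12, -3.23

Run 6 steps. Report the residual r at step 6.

step 1: x_pred=-2.0881  r=6.6281  x^+=-0.6299  v^+=0.3714  a^+=5.7686
step 2: x_pred=1.1327  r=4.8173  x^+=2.1925  v^+=5.7358  a^+=9.2998
step 3: x_pred=8.7328  r=-2.7428  x^+=8.1294  v^+=11.7422  a^+=7.2892
step 4: x_pred=18.4731  r=-14.4231  x^+=15.3000  v^+=13.3646  a^+=-3.2833
step 5: x_pred=24.0715  r=-20.9515  x^+=19.4622  v^+=5.7337  a^+=-18.6412
step 6: x_pred=18.7586  r=-21.9886  x^+=13.9211  v^+=-13.2157  a^+=-34.7594

resid = -21.9886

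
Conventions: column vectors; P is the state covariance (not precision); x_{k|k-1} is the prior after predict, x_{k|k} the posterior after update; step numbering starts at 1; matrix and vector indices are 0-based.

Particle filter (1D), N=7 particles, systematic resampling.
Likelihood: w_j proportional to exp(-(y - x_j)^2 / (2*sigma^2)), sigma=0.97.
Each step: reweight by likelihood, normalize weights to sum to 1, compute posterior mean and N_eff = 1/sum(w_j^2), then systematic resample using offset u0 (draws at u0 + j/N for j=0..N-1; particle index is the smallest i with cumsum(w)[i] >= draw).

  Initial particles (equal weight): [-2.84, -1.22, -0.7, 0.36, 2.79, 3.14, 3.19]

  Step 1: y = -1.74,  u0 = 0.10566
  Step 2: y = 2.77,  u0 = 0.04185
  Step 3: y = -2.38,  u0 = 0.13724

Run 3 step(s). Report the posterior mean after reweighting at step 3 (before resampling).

step 1: w=[0.2564, 0.4224, 0.2745, 0.0468, 0.0000, 0.0000, 0.0000]  mean=-1.4186  Neff=3.1092  idx=[0, 0, 1, 1, 1, 2, 3]
step 2: w=[0.0000, 0.0000, 0.0044, 0.0044, 0.0044, 0.0347, 0.9521]  mean=0.3023  Neff=1.1017  idx=[5, 6, 6, 6, 6, 6, 6]
step 3: w=[0.6677, 0.0554, 0.0554, 0.0554, 0.0554, 0.0554, 0.0554]  mean=-0.3478  Neff=2.1539  idx=[0, 0, 0, 0, 1, 4, 6]

post_mean = -0.3478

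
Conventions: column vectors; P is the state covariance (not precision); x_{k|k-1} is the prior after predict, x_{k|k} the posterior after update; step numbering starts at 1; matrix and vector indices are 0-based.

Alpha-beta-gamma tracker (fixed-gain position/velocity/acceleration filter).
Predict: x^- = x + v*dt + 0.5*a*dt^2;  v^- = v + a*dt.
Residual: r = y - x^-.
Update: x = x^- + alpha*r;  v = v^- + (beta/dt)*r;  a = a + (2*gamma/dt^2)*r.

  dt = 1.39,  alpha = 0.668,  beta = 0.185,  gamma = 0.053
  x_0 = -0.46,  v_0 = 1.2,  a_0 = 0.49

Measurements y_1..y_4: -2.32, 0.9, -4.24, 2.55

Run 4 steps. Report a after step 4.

step 1: x_pred=1.6814  r=-4.0014  x^+=-0.9915  v^+=1.3485  a^+=0.2705
step 2: x_pred=1.1442  r=-0.2442  x^+=0.9811  v^+=1.6920  a^+=0.2571
step 3: x_pred=3.5813  r=-7.8213  x^+=-1.6433  v^+=1.0084  a^+=-0.1720
step 4: x_pred=-0.4079  r=2.9579  x^+=1.5680  v^+=1.1629  a^+=-0.0097

a_post = -0.0097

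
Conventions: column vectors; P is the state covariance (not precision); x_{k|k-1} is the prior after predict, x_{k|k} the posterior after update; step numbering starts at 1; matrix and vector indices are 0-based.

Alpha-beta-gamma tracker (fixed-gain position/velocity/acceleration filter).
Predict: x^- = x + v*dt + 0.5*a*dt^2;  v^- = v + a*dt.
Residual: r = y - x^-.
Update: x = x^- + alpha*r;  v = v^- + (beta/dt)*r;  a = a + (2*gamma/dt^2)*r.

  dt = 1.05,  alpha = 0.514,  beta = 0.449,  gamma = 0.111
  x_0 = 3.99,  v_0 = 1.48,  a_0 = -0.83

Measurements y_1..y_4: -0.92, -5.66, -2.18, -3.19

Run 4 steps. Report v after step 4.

v_post = -2.2292

step 1: x_pred=5.0865  r=-6.0065  x^+=1.9991  v^+=-1.9600  a^+=-2.0395
step 2: x_pred=-1.1831  r=-4.4769  x^+=-3.4842  v^+=-6.0158  a^+=-2.9409
step 3: x_pred=-11.4220  r=9.2420  x^+=-6.6716  v^+=-5.1517  a^+=-1.0800
step 4: x_pred=-12.6763  r=9.4863  x^+=-7.8003  v^+=-2.2292  a^+=0.8302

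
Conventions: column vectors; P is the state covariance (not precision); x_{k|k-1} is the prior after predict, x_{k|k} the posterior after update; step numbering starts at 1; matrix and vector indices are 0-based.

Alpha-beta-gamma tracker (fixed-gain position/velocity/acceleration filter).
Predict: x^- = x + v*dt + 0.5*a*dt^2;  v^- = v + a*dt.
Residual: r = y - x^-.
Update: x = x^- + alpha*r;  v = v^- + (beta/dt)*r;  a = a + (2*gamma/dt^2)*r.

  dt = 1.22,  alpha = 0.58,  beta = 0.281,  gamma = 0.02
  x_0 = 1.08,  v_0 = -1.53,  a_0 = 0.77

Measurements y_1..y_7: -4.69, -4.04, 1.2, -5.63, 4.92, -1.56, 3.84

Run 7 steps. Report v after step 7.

v_post = 2.6064

step 1: x_pred=-0.2136  r=-4.4764  x^+=-2.8099  v^+=-1.6216  a^+=0.6497
step 2: x_pred=-4.3048  r=0.2648  x^+=-4.1512  v^+=-0.7680  a^+=0.6568
step 3: x_pred=-4.5994  r=5.7994  x^+=-1.2358  v^+=1.3691  a^+=0.8127
step 4: x_pred=1.0393  r=-6.6693  x^+=-2.8289  v^+=0.8244  a^+=0.6334
step 5: x_pred=-1.3517  r=6.2717  x^+=2.2859  v^+=3.0417  a^+=0.8020
step 6: x_pred=6.5936  r=-8.1536  x^+=1.8645  v^+=2.1422  a^+=0.5829
step 7: x_pred=4.9117  r=-1.0717  x^+=4.2901  v^+=2.6064  a^+=0.5541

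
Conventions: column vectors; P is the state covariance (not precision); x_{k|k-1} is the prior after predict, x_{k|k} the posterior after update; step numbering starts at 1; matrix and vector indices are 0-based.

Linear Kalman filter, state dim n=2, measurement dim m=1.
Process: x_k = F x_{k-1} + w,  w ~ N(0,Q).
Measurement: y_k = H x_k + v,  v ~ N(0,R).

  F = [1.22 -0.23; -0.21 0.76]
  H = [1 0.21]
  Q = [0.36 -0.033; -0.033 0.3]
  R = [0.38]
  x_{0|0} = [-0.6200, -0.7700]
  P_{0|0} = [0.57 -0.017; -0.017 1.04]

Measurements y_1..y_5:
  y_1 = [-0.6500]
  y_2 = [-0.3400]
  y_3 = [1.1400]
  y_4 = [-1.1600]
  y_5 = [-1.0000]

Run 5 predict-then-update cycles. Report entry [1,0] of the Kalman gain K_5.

step 1: x^-=[-0.5793, -0.4550]  P^-=[1.2729 -0.3774; -0.3774 0.9313]  S=[1.5355]  K=[0.7774; -0.1184]  nu=[0.0248]  x^+=[-0.5600, -0.4579]  P^+=[0.3450 -0.2360; -0.2360 0.9097]
step 2: x^-=[-0.5779, -0.2304]  P^-=[1.0541 -0.5107; -0.5107 0.9160]  S=[1.2600]  K=[0.7515; -0.2526]  nu=[0.2862]  x^+=[-0.3628, -0.3028]  P^+=[0.3426 -0.2715; -0.2715 0.8356]
step 3: x^-=[-0.3729, -0.1539]  P^-=[1.0664 -0.5317; -0.5317 0.8844]  S=[1.2621]  K=[0.7565; -0.2741]  nu=[1.5452]  x^+=[0.7960, -0.5774]  P^+=[0.3442 -0.2700; -0.2700 0.7896]
step 4: x^-=[1.1040, -0.6060]  P^-=[1.0655 -0.5225; -0.5225 0.8574]  S=[1.2639]  K=[0.7562; -0.2710]  nu=[-2.1367]  x^+=[-0.5119, -0.0270]  P^+=[0.3427 -0.2635; -0.2635 0.7646]
step 5: x^-=[-0.6183, 0.0870]  P^-=[1.0584 -0.5115; -0.5115 0.8409]  S=[1.2607]  K=[0.7544; -0.2657]  nu=[-0.4000]  x^+=[-0.9200, 0.1932]  P^+=[0.3410 -0.2589; -0.2589 0.7519]

K[1,0] = -0.2657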